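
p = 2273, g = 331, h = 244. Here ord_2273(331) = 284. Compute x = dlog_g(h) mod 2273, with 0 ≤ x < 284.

183

Baby-step giant-step with m = ceil(sqrt(284)) = 17.
Baby table (331^j mod 2273 for j=0..16):
  0:1  1:331  2:457  3:1249  4:2006  5:270  6:723  7:648
  8:826  9:646  10:164  11:2005  12:2212  13:266  14:1672  15:1093
  16:376
Giant step factor: 331^(-17) ≡ 553 (mod 2273).
Scan 244·553^i mod 2273 for i = 0, 1, …:
  i=0: 244   i=1: 825   i=2: 1625   i=3: 790
  i=4: 454   i=5: 1032   i=6: 173   i=7: 203
  i=8: 882   i=9: 1324   i=10: 266
Match at i=10, j=13: x = 10·17 + 13 = 183.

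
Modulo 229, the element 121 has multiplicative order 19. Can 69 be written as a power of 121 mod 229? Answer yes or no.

⟨121⟩ has order 19; its elements mod 229 are {1, 16, 17, 27, 42, 43, 44, 53, 57, 60, 61, 104, 121, 161, 165, 203, 214, 218, 225}.
69 is not in this set.

no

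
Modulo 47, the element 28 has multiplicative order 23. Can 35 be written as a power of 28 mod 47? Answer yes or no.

35 ∈ ⟨28⟩ iff 35^23 ≡ 1 (mod 47), since |⟨28⟩| = 23.
35^23 mod 47 = 46.
Since 46 ≠ 1, 35 does not lie in the subgroup.

no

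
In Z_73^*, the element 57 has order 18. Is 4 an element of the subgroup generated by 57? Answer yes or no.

yes

⟨57⟩ has order 18; its elements mod 73 are {1, 2, 4, 8, 9, 16, 18, 32, 36, 37, 41, 55, 57, 64, 65, 69, 71, 72}.
4 is in this set.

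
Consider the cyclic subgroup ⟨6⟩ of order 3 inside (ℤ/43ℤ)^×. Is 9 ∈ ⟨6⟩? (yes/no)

no

⟨6⟩ has order 3; its elements mod 43 are {1, 6, 36}.
9 is not in this set.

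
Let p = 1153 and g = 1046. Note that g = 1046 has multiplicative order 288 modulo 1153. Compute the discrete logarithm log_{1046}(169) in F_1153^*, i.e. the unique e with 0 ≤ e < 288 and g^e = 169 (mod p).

15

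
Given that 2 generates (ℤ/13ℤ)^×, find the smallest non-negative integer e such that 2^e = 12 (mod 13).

6

Successive powers of 2 modulo 13:
  2^0=1  2^1=2  2^2=4  2^3=8  2^4=3  2^5=6
  2^6=12
So 2^6 ≡ 12 (mod 13), giving e = 6.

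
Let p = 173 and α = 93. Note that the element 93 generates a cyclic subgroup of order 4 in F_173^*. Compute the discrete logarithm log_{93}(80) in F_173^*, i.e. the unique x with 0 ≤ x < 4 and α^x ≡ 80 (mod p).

Successive powers of 93 modulo 173:
  93^0=1  93^1=93  93^2=172  93^3=80
So 93^3 ≡ 80 (mod 173), giving x = 3.

3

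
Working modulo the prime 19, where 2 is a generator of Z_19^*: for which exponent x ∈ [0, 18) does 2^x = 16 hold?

4

Successive powers of 2 modulo 19:
  2^0=1  2^1=2  2^2=4  2^3=8  2^4=16
So 2^4 ≡ 16 (mod 19), giving x = 4.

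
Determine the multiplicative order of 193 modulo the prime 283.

The order of 193 must divide p − 1 = 282 = 2 · 3 · 47.
Divisors: 1, 2, 3, 6, 47, 94, 141, 282.
Check each in increasing order: 193^1 ≡ 193;  193^2 ≡ 176;  193^3 ≡ 8;  193^6 ≡ 64;  193^47 ≡ 239;  193^94 ≡ 238;  193^141 ≡ 282;  193^282 ≡ 1.
Smallest exponent giving 1 is 282.

282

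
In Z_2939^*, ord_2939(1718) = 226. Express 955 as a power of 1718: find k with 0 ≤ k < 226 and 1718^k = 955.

128

Baby-step giant-step with m = ceil(sqrt(226)) = 16.
Baby table (1718^j mod 2939 for j=0..15):
  0:1  1:1718  2:768  3:2752  4:2024  5:395  6:2640  7:643
  8:2549  9:72  10:258  11:2394  12:1231  13:1717  14:1989  15:1984
Giant step factor: 1718^(-16) ≡ 109 (mod 2939).
Scan 955·109^i mod 2939 for i = 0, 1, …:
  i=0: 955   i=1: 1230   i=2: 1815   i=3: 922
  i=4: 572   i=5: 629   i=6: 964   i=7: 2211
  i=8: 1
Match at i=8, j=0: k = 8·16 + 0 = 128.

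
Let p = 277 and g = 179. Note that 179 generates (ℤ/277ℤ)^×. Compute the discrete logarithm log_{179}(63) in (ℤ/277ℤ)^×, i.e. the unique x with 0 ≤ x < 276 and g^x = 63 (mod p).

70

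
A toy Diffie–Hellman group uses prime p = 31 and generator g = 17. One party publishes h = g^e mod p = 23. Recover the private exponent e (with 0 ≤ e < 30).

Successive powers of 17 modulo 31:
  17^0=1  17^1=17  17^2=10  17^3=15  17^4=7  17^5=26
  17^6=8  17^7=12  17^8=18  17^9=27  17^10=25  17^11=22
  17^12=2  17^13=3  17^14=20  17^15=30  17^16=14  17^17=21
  17^18=16  17^19=24  17^20=5  17^21=23
So 17^21 ≡ 23 (mod 31), giving e = 21.

21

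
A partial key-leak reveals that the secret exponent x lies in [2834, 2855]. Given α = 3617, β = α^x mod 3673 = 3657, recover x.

Compute 3617^2834 mod 3673 = 355, then multiply by 3617 repeatedly:
  3617^2834=355  3617^2835=2158  3617^2836=361  3617^2837=1822  3617^2838=812
  3617^2839=2277  3617^2840=1043  3617^2841=360  3617^2842=1878  3617^2843=1349
  3617^2844=1589  3617^2845=2841  3617^2846=2516  3617^2847=2351  3617^2848=572
  3617^2849=1025  3617^2850=1368  3617^2851=525  3617^2852=3657
Found 3657 at exponent 2852.

2852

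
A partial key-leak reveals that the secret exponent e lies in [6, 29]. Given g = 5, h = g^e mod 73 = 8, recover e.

Compute 5^6 mod 73 = 3, then multiply by 5 repeatedly:
  5^6=3  5^7=15  5^8=2  5^9=10  5^10=50
  5^11=31  5^12=9  5^13=45  5^14=6  5^15=30
  5^16=4  5^17=20  5^18=27  5^19=62  5^20=18
  5^21=17  5^22=12  5^23=60  5^24=8
Found 8 at exponent 24.

24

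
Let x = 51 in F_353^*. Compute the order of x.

The order of 51 must divide p − 1 = 352 = 2^5 · 11.
Divisors: 1, 2, 4, 8, 11, 16, 22, 32, 44, 88, 176, 352.
Check each in increasing order: 51^1 ≡ 51;  51^2 ≡ 130;  51^4 ≡ 309;  51^8 ≡ 171;  51^11 ≡ 247;  51^16 ≡ 295;  51^22 ≡ 293;  51^32 ≡ 187;  51^44 ≡ 70;  51^88 ≡ 311;  51^176 ≡ 352;  51^352 ≡ 1.
Smallest exponent giving 1 is 352.

352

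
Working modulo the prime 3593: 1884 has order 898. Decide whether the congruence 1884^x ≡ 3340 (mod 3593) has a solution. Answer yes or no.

yes

3340 ∈ ⟨1884⟩ iff 3340^898 ≡ 1 (mod 3593), since |⟨1884⟩| = 898.
3340^898 mod 3593 = 1.
Since 1 = 1, 3340 lies in the subgroup.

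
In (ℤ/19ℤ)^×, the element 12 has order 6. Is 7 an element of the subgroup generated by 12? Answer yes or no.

⟨12⟩ has order 6; its elements mod 19 are {1, 7, 8, 11, 12, 18}.
7 is in this set.

yes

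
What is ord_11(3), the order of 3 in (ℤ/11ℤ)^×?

5

The order of 3 must divide p − 1 = 10 = 2 · 5.
Divisors: 1, 2, 5, 10.
Check each in increasing order: 3^1 ≡ 3;  3^2 ≡ 9;  3^5 ≡ 1.
Smallest exponent giving 1 is 5.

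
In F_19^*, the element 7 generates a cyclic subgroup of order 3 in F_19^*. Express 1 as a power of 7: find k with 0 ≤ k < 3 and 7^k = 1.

0

Successive powers of 7 modulo 19:
  7^0=1
So 7^0 ≡ 1 (mod 19), giving k = 0.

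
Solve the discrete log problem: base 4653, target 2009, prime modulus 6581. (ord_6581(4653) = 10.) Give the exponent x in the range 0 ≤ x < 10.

Successive powers of 4653 modulo 6581:
  4653^0=1  4653^1=4653  4653^2=5500  4653^3=4572  4653^4=3724  4653^5=6580
  4653^6=1928  4653^7=1081  4653^8=2009
So 4653^8 ≡ 2009 (mod 6581), giving x = 8.

8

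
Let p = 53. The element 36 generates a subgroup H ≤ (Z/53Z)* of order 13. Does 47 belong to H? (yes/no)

yes

47 ∈ ⟨36⟩ iff 47^13 ≡ 1 (mod 53), since |⟨36⟩| = 13.
47^13 mod 53 = 1.
Since 1 = 1, 47 lies in the subgroup.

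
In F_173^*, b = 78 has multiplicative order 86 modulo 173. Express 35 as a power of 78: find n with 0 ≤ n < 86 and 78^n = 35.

Baby-step giant-step with m = ceil(sqrt(86)) = 10.
Baby table (78^j mod 173 for j=0..9):
  0:1  1:78  2:29  3:13  4:149  5:31  6:169  7:34
  8:57  9:121
Giant step factor: 78^(-10) ≡ 164 (mod 173).
Scan 35·164^i mod 173 for i = 0, 1, …:
  i=0: 35   i=1: 31
Match at i=1, j=5: n = 1·10 + 5 = 15.

15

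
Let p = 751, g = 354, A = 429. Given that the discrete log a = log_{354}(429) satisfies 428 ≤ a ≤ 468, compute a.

Compute 354^428 mod 751 = 65, then multiply by 354 repeatedly:
  354^428=65  354^429=480  354^430=194  354^431=335  354^432=683
  354^433=711  354^434=109  354^435=285  354^436=256  354^437=504
  354^438=429
Found 429 at exponent 438.

438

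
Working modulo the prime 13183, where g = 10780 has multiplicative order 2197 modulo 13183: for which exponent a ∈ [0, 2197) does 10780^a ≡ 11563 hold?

Baby-step giant-step with m = ceil(sqrt(2197)) = 47.
Baby table (10780^j mod 13183 for j=0..46):
  0:1  1:10780  2:255  3:6836  4:12293  5:3024  6:10344  7:6506
  8:1120  9:11155  10:8757  11:10180  12:5108  13:12032  14:10606  15:9704
  16:2015  17:9299  18:12871  19:11488  20:12721  21:2814  22:837  23:5688
  24:2507  25:310  26:6501  27:13135  28:9880  29:943  30:1447  31:3171
  32:13044  33:4442  34:4104  35:12155  36:5063  37:1520  38:12314  39:5293
  40:2516  41:5049  42:8796  43:8744  44:1870  45:1793  46:2262
Giant step factor: 10780^(-47) ≡ 9398 (mod 13183).
Scan 11563·9398^i mod 13183 for i = 0, 1, …:
  i=0: 11563   i=1: 1605   i=2: 2438   i=3: 270
  i=4: 6324   i=5: 3988   i=6: 13138   i=7: 12129
  i=8: 8124   i=9: 6599     …   i=24: 11380
  i=25: 8744
Match at i=25, j=43: a = 25·47 + 43 = 1218.

1218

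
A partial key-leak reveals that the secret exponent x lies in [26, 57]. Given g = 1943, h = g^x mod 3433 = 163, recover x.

36

Compute 1943^26 mod 3433 = 3241, then multiply by 1943 repeatedly:
  1943^26=3241  1943^27=1141  1943^28=2678  1943^29=2359  1943^30=482
  1943^31=2750  1943^32=1502  1943^33=336  1943^34=578  1943^35=463
  1943^36=163
Found 163 at exponent 36.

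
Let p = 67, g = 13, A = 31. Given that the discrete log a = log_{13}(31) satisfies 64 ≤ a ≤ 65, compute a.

65

Compute 13^64 mod 67 = 23, then multiply by 13 repeatedly:
  13^64=23  13^65=31
Found 31 at exponent 65.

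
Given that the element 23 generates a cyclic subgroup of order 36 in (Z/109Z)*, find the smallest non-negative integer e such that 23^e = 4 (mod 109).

Successive powers of 23 modulo 109:
  23^0=1  23^1=23  23^2=93  23^3=68  23^4=38  23^5=2
  23^6=46  23^7=77  23^8=27  23^9=76  23^10=4
So 23^10 ≡ 4 (mod 109), giving e = 10.

10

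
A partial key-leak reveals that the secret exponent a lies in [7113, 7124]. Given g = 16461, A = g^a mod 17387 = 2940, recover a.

7119

Compute 16461^7113 mod 17387 = 4302, then multiply by 16461 repeatedly:
  16461^7113=4302  16461^7114=15358  16461^7115=1058  16461^7116=11351  16461^7117=8109
  16461^7118=2250  16461^7119=2940
Found 2940 at exponent 7119.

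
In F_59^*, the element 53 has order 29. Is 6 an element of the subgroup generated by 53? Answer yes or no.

no

6 ∈ ⟨53⟩ iff 6^29 ≡ 1 (mod 59), since |⟨53⟩| = 29.
6^29 mod 59 = 58.
Since 58 ≠ 1, 6 does not lie in the subgroup.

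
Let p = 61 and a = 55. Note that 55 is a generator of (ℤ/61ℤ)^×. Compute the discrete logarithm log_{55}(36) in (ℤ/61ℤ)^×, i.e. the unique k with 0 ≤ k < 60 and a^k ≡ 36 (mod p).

Baby-step giant-step with m = ceil(sqrt(60)) = 8.
Baby table (55^j mod 61 for j=0..7):
  0:1  1:55  2:36  3:28  4:15  5:32  6:52  7:54
Giant step factor: 55^(-8) ≡ 16 (mod 61).
Scan 36·16^i mod 61 for i = 0, 1, …:
  i=0: 36
Match at i=0, j=2: k = 0·8 + 2 = 2.

2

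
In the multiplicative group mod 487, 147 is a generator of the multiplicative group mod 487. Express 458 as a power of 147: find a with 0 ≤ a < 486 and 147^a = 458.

Baby-step giant-step with m = ceil(sqrt(486)) = 23.
Baby table (147^j mod 487 for j=0..22):
  0:1  1:147  2:181  3:309  4:132  5:411  6:29  7:367
  8:379  9:195  10:419  11:231  12:354  13:416  14:277  15:298
  16:463  17:368  18:39  19:376  20:241  21:363  22:278
Giant step factor: 147^(-23) ≡ 429 (mod 487).
Scan 458·429^i mod 487 for i = 0, 1, …:
  i=0: 458   i=1: 221   i=2: 331   i=3: 282
  i=4: 202   i=5: 459   i=6: 163   i=7: 286
  i=8: 457   i=9: 279   i=10: 376
Match at i=10, j=19: a = 10·23 + 19 = 249.

249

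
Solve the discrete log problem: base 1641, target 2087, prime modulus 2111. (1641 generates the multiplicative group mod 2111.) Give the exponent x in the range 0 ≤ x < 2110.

2031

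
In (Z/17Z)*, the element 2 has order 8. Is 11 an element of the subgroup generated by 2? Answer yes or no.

no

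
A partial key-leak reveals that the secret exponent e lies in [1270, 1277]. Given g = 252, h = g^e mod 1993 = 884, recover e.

1276

Compute 252^1270 mod 1993 = 814, then multiply by 252 repeatedly:
  252^1270=814  252^1271=1842  252^1272=1808  252^1273=1212  252^1274=495
  252^1275=1174  252^1276=884
Found 884 at exponent 1276.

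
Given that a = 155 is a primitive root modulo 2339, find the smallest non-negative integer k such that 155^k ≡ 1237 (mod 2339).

Baby-step giant-step with m = ceil(sqrt(2338)) = 49.
Baby table (155^j mod 2339 for j=0..48):
  0:1  1:155  2:635  3:187  4:917  5:1795  6:2223  7:732
  8:1188  9:1698  10:1222  11:2290  12:1761  13:1631  14:193  15:1847
  16:927  17:1006  18:1556  19:263  20:1002  21:936  22:62  23:254
  24:1946  25:2238  26:718  27:1357  28:2164  29:943  30:1147  31:21
  32:916  33:1640  34:1588  35:545  36:271  37:2242  38:1338  39:1558
  40:573  41:2272  42:1310  43:1896  44:1505  45:1714  46:1363  47:755
  48:75
Giant step factor: 155^(-49) ≡ 969 (mod 2339).
Scan 1237·969^i mod 2339 for i = 0, 1, …:
  i=0: 1237   i=1: 1085   i=2: 1154   i=3: 184
  i=4: 532   i=5: 928   i=6: 1056   i=7: 1121
  i=8: 953   i=9: 1891     …   i=35: 1648
  i=36: 1714
Match at i=36, j=45: k = 36·49 + 45 = 1809.

1809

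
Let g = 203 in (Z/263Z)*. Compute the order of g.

131

The order of 203 must divide p − 1 = 262 = 2 · 131.
Divisors: 1, 2, 131, 262.
Check each in increasing order: 203^1 ≡ 203;  203^2 ≡ 181;  203^131 ≡ 1.
Smallest exponent giving 1 is 131.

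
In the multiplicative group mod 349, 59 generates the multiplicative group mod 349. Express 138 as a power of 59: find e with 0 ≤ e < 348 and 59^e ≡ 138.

65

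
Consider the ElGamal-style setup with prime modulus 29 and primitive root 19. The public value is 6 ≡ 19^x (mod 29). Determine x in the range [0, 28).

Successive powers of 19 modulo 29:
  19^0=1  19^1=19  19^2=13  19^3=15  19^4=24  19^5=21
  19^6=22  19^7=12  19^8=25  19^9=11  19^10=6
So 19^10 ≡ 6 (mod 29), giving x = 10.

10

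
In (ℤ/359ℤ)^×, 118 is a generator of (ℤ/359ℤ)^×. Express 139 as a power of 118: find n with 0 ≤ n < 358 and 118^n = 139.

199

Baby-step giant-step with m = ceil(sqrt(358)) = 19.
Baby table (118^j mod 359 for j=0..18):
  0:1  1:118  2:282  3:248  4:185  5:290  6:115  7:287
  8:120  9:159  10:94  11:322  12:301  13:336  14:158  15:335
  16:40  17:53  18:151
Giant step factor: 118^(-19) ≡ 291 (mod 359).
Scan 139·291^i mod 359 for i = 0, 1, …:
  i=0: 139   i=1: 241   i=2: 126   i=3: 48
  i=4: 326   i=5: 90   i=6: 342   i=7: 79
  i=8: 13   i=9: 193   i=10: 159
Match at i=10, j=9: n = 10·19 + 9 = 199.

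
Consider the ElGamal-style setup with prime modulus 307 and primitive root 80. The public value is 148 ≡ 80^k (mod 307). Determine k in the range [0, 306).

106

Baby-step giant-step with m = ceil(sqrt(306)) = 18.
Baby table (80^j mod 307 for j=0..17):
  0:1  1:80  2:260  3:231  4:60  5:195  6:250  7:45
  8:223  9:34  10:264  11:244  12:179  13:198  14:183  15:211
  16:302  17:214
Giant step factor: 80^(-18) ≡ 81 (mod 307).
Scan 148·81^i mod 307 for i = 0, 1, …:
  i=0: 148   i=1: 15   i=2: 294   i=3: 175
  i=4: 53   i=5: 302
Match at i=5, j=16: k = 5·18 + 16 = 106.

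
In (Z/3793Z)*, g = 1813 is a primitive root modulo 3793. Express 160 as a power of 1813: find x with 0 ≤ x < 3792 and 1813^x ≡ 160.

1765

Baby-step giant-step with m = ceil(sqrt(3792)) = 62.
Baby table (1813^j mod 3793 for j=0..61):
  0:1  1:1813  2:2231  3:1465  4:945  5:2642  6:3180  7:3773
  8:1670  9:896  10:1044  11:65  12:262  13:881  14:400  15:737
  16:1045  17:1878  18:2493  19:2346  20:1345  21:3379  22:432  23:1858
  24:370  25:3242  26:2389  27:3444  28:694  29:2739  30:770  31:186
  32:3434  33:1529  34:3187  35:1292  36:2115  37:3565  38:73  39:3387
  40:3557  41:741  42:711  43:3216  44:767  45:2333  46:534  47:927
  48:352  49:952  50:161  51:3625  52:2649  53:699  54:425  55:546
  56:3718  57:573  58:3360  59:122  60:1192  61:2879
Giant step factor: 1813^(-62) ≡ 909 (mod 3793).
Scan 160·909^i mod 3793 for i = 0, 1, …:
  i=0: 160   i=1: 1306   i=2: 3738   i=3: 3107
  i=4: 2271   i=5: 947   i=6: 3605   i=7: 3586
  i=8: 1487   i=9: 1375     …   i=27: 1718
  i=28: 2739
Match at i=28, j=29: x = 28·62 + 29 = 1765.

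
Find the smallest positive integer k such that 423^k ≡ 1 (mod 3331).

1665

The order of 423 must divide p − 1 = 3330 = 2 · 3^2 · 5 · 37.
Divisors: 1, 2, 3, 5, 6, 9, 10, 15, 18, 30, 37, 45, 74, 90, 111, 185, 222, 333, 370, 555, 666, 1110, 1665, 3330.
Check each in increasing order: 423^1 ≡ 423;  423^2 ≡ 2386;  423^3 ≡ 3316;  423^5 ≡ 851;  423^6 ≡ 225;  423^9 ≡ 3287;  423^10 ≡ 1374;  423^15 ≡ 93;  423^18 ≡ 1936;  423^30 ≡ 1987;  423^37 ≡ 1862;  423^45 ≡ 1586;  423^74 ≡ 2804;  423^90 ≡ 491;  423^111 ≡ 1371;  423^185 ≡ 310;  423^222 ≡ 957;  423^333 ≡ 2964;  423^370 ≡ 2832;  423^555 ≡ 1867;  423^666 ≡ 1449;  423^1110 ≡ 1463;  423^1665 ≡ 1.
Smallest exponent giving 1 is 1665.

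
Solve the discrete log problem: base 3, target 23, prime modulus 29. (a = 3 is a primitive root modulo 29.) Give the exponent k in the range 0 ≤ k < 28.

Successive powers of 3 modulo 29:
  3^0=1  3^1=3  3^2=9  3^3=27  3^4=23
So 3^4 ≡ 23 (mod 29), giving k = 4.

4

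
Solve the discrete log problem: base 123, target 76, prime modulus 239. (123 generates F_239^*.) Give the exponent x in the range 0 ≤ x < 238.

Baby-step giant-step with m = ceil(sqrt(238)) = 16.
Baby table (123^j mod 239 for j=0..15):
  0:1  1:123  2:72  3:13  4:165  5:219  6:169  7:233
  8:218  9:46  10:161  11:205  12:120  13:181  14:36  15:126
Giant step factor: 123^(-16) ≡ 155 (mod 239).
Scan 76·155^i mod 239 for i = 0, 1, …:
  i=0: 76   i=1: 69   i=2: 179   i=3: 21
  i=4: 148   i=5: 235   i=6: 97   i=7: 217
  i=8: 175   i=9: 118   i=10: 126
Match at i=10, j=15: x = 10·16 + 15 = 175.

175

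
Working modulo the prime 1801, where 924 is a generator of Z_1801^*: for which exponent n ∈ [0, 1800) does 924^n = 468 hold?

51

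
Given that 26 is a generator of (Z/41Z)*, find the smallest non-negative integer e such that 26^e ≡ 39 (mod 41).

Successive powers of 26 modulo 41:
  26^0=1  26^1=26  26^2=20  26^3=28  26^4=31  26^5=27
  26^6=5  26^7=7  26^8=18  26^9=17  26^10=32  26^11=12
  26^12=25  26^13=35  26^14=8  26^15=3  26^16=37  26^17=19
  26^18=2  26^19=11  26^20=40  26^21=15  26^22=21  26^23=13
  26^24=10  26^25=14  26^26=36  26^27=34  26^28=23  26^29=24
  26^30=9  26^31=29  26^32=16  26^33=6  26^34=33  26^35=38
  26^36=4  26^37=22  26^38=39
So 26^38 ≡ 39 (mod 41), giving e = 38.

38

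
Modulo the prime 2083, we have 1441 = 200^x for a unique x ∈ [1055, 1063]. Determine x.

Compute 200^1055 mod 2083 = 1222, then multiply by 200 repeatedly:
  200^1055=1222  200^1056=689  200^1057=322  200^1058=1910  200^1059=811
  200^1060=1809  200^1061=1441
Found 1441 at exponent 1061.

1061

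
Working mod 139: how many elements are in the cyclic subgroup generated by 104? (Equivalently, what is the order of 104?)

138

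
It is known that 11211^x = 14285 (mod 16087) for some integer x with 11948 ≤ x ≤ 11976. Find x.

Compute 11211^11948 mod 16087 = 13253, then multiply by 11211 repeatedly:
  11211^11948=13253  11211^11949=15938  11211^11950=2609  11211^11951=3333  11211^11952=12249
  11211^11953=4907  11211^11954=10924  11211^11955=14720  11211^11956=5474  11211^11957=13196
  11211^11958=4304  11211^11959=7231  11211^11960=4348  11211^11961=1818  11211^11962=15456
  11211^11963=4139  11211^11964=7421  11211^11965=10954  11211^11966=13223  11211^11967=1348
  11211^11968=6735  11211^11969=9794  11211^11970=6759  11211^11971=5379  11211^11972=9893
  11211^11973=6645  11211^11974=14285
Found 14285 at exponent 11974.

11974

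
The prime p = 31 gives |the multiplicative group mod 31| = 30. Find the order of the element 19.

The order of 19 must divide p − 1 = 30 = 2 · 3 · 5.
Divisors: 1, 2, 3, 5, 6, 10, 15, 30.
Check each in increasing order: 19^1 ≡ 19;  19^2 ≡ 20;  19^3 ≡ 8;  19^5 ≡ 5;  19^6 ≡ 2;  19^10 ≡ 25;  19^15 ≡ 1.
Smallest exponent giving 1 is 15.

15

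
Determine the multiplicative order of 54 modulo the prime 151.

The order of 54 must divide p − 1 = 150 = 2 · 3 · 5^2.
Divisors: 1, 2, 3, 5, 6, 10, 15, 25, 30, 50, 75, 150.
Check each in increasing order: 54^1 ≡ 54;  54^2 ≡ 47;  54^3 ≡ 122;  54^5 ≡ 147;  54^6 ≡ 86;  54^10 ≡ 16;  54^15 ≡ 87;  54^25 ≡ 33;  54^30 ≡ 19;  54^50 ≡ 32;  54^75 ≡ 150;  54^150 ≡ 1.
Smallest exponent giving 1 is 150.

150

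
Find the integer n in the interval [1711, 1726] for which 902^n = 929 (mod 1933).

Compute 902^1711 mod 1933 = 1070, then multiply by 902 repeatedly:
  902^1711=1070  902^1712=573  902^1713=735  902^1714=1884  902^1715=261
  902^1716=1529  902^1717=929
Found 929 at exponent 1717.

1717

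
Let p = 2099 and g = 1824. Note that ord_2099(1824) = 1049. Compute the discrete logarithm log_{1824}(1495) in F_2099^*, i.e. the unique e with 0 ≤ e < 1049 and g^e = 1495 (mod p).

539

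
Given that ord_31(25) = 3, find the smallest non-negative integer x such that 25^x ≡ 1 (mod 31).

0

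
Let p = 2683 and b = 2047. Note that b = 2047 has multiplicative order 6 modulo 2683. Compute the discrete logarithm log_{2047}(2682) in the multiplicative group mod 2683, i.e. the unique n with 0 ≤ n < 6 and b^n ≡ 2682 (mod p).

3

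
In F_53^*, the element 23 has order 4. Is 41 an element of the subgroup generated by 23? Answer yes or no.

no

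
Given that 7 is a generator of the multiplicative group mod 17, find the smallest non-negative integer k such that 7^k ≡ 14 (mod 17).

11

Successive powers of 7 modulo 17:
  7^0=1  7^1=7  7^2=15  7^3=3  7^4=4  7^5=11
  7^6=9  7^7=12  7^8=16  7^9=10  7^10=2  7^11=14
So 7^11 ≡ 14 (mod 17), giving k = 11.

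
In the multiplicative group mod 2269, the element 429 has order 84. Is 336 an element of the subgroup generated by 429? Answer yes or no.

336 ∈ ⟨429⟩ iff 336^84 ≡ 1 (mod 2269), since |⟨429⟩| = 84.
336^84 mod 2269 = 2216.
Since 2216 ≠ 1, 336 does not lie in the subgroup.

no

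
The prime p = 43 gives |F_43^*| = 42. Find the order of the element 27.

14

The order of 27 must divide p − 1 = 42 = 2 · 3 · 7.
Divisors: 1, 2, 3, 6, 7, 14, 21, 42.
Check each in increasing order: 27^1 ≡ 27;  27^2 ≡ 41;  27^3 ≡ 32;  27^6 ≡ 35;  27^7 ≡ 42;  27^14 ≡ 1.
Smallest exponent giving 1 is 14.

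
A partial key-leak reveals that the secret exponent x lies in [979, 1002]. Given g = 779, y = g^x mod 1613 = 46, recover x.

989

Compute 779^979 mod 1613 = 1198, then multiply by 779 repeatedly:
  779^979=1198  779^980=928  779^981=288  779^982=145  779^983=45
  779^984=1182  779^985=1368  779^986=1092  779^987=617  779^988=1582
  779^989=46
Found 46 at exponent 989.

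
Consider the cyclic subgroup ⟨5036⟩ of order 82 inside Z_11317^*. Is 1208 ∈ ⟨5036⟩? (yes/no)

yes

1208 ∈ ⟨5036⟩ iff 1208^82 ≡ 1 (mod 11317), since |⟨5036⟩| = 82.
1208^82 mod 11317 = 1.
Since 1 = 1, 1208 lies in the subgroup.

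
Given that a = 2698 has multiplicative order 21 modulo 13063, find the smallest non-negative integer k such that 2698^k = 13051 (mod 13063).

Successive powers of 2698 modulo 13063:
  2698^0=1  2698^1=2698  2698^2=3113  2698^3=12428  2698^4=11086  2698^5=8821
  2698^6=11335  2698^7=1347  2698^8=2692  2698^9=13051
So 2698^9 ≡ 13051 (mod 13063), giving k = 9.

9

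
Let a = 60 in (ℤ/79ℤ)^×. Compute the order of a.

The order of 60 must divide p − 1 = 78 = 2 · 3 · 13.
Divisors: 1, 2, 3, 6, 13, 26, 39, 78.
Check each in increasing order: 60^1 ≡ 60;  60^2 ≡ 45;  60^3 ≡ 14;  60^6 ≡ 38;  60^13 ≡ 56;  60^26 ≡ 55;  60^39 ≡ 78;  60^78 ≡ 1.
Smallest exponent giving 1 is 78.

78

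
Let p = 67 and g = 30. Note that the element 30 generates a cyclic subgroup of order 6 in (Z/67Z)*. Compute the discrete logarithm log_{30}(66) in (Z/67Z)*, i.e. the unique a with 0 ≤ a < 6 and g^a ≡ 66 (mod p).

3

Successive powers of 30 modulo 67:
  30^0=1  30^1=30  30^2=29  30^3=66
So 30^3 ≡ 66 (mod 67), giving a = 3.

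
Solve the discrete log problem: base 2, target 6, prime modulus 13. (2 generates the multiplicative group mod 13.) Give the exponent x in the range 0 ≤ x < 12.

Successive powers of 2 modulo 13:
  2^0=1  2^1=2  2^2=4  2^3=8  2^4=3  2^5=6
So 2^5 ≡ 6 (mod 13), giving x = 5.

5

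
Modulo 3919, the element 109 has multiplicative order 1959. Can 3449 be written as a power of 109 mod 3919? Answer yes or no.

3449 ∈ ⟨109⟩ iff 3449^1959 ≡ 1 (mod 3919), since |⟨109⟩| = 1959.
3449^1959 mod 3919 = 1.
Since 1 = 1, 3449 lies in the subgroup.

yes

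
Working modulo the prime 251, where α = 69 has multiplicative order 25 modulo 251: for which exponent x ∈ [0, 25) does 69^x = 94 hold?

Successive powers of 69 modulo 251:
  69^0=1  69^1=69  69^2=243  69^3=201  69^4=64  69^5=149
  69^6=241  69^7=63  69^8=80  69^9=249  69^10=113  69^11=16
  69^12=100  69^13=123  69^14=204  69^15=20  69^16=125  69^17=91
  69^18=4  69^19=25  69^20=219  69^21=51  69^22=5  69^23=94
So 69^23 ≡ 94 (mod 251), giving x = 23.

23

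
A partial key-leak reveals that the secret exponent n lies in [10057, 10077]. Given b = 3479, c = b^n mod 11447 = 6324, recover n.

Compute 3479^10057 mod 11447 = 8097, then multiply by 3479 repeatedly:
  3479^10057=8097  3479^10058=9843  3479^10059=5820  3479^10060=9484  3479^10061=4582
  3479^10062=6554  3479^10063=10389  3479^10064=5152  3479^10065=9253  3479^10066=2223
  3479^10067=7092  3479^10068=4783  3479^10069=7566  3479^10070=5461  3479^10071=8246
  3479^10072=1652  3479^10073=914  3479^10074=8987  3479^10075=4016  3479^10076=6324
Found 6324 at exponent 10076.

10076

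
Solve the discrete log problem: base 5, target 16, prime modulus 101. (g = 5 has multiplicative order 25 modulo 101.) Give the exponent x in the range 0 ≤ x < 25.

21

Successive powers of 5 modulo 101:
  5^0=1  5^1=5  5^2=25  5^3=24  5^4=19  5^5=95
  5^6=71  5^7=52  5^8=58  5^9=88  5^10=36  5^11=79
  5^12=92  5^13=56  5^14=78  5^15=87  5^16=31  5^17=54
  5^18=68  5^19=37  5^20=84  5^21=16
So 5^21 ≡ 16 (mod 101), giving x = 21.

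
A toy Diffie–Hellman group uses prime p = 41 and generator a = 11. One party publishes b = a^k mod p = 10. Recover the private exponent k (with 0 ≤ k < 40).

16

Successive powers of 11 modulo 41:
  11^0=1  11^1=11  11^2=39  11^3=19  11^4=4  11^5=3
  11^6=33  11^7=35  11^8=16  11^9=12  11^10=9  11^11=17
  11^12=23  11^13=7  11^14=36  11^15=27  11^16=10
So 11^16 ≡ 10 (mod 41), giving k = 16.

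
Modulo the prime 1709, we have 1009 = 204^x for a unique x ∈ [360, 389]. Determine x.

386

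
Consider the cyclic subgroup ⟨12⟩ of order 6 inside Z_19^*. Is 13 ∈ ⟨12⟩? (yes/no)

no

13 ∈ ⟨12⟩ iff 13^6 ≡ 1 (mod 19), since |⟨12⟩| = 6.
13^6 mod 19 = 11.
Since 11 ≠ 1, 13 does not lie in the subgroup.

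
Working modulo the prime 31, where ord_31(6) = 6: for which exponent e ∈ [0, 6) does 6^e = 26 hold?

5

Successive powers of 6 modulo 31:
  6^0=1  6^1=6  6^2=5  6^3=30  6^4=25  6^5=26
So 6^5 ≡ 26 (mod 31), giving e = 5.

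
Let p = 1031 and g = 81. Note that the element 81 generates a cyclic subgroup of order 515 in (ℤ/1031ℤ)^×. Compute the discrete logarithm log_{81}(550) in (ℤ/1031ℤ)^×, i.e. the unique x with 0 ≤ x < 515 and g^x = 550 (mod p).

Baby-step giant-step with m = ceil(sqrt(515)) = 23.
Baby table (81^j mod 1031 for j=0..22):
  0:1  1:81  2:375  3:476  4:409  5:137  6:787  7:856
  8:259  9:359  10:211  11:595  12:769  13:429  14:726  15:39
  16:66  17:191  18:6  19:486  20:188  21:794  22:392
Giant step factor: 81^(-23) ≡ 957 (mod 1031).
Scan 550·957^i mod 1031 for i = 0, 1, …:
  i=0: 550   i=1: 540   i=2: 249   i=3: 132
  i=4: 542   i=5: 101   i=6: 774   i=7: 460
  i=8: 1014   i=9: 227     …   i=20: 477
  i=21: 787
Match at i=21, j=6: x = 21·23 + 6 = 489.

489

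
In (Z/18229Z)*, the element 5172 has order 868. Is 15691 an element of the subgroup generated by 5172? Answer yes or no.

15691 ∈ ⟨5172⟩ iff 15691^868 ≡ 1 (mod 18229), since |⟨5172⟩| = 868.
15691^868 mod 18229 = 8152.
Since 8152 ≠ 1, 15691 does not lie in the subgroup.

no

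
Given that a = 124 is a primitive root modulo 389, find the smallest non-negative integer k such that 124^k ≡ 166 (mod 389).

Baby-step giant-step with m = ceil(sqrt(388)) = 20.
Baby table (124^j mod 389 for j=0..19):
  0:1  1:124  2:205  3:135  4:13  5:56  6:331  7:199
  8:169  9:339  10:24  11:253  12:252  13:128  14:312  15:177
  16:164  17:108  18:166  19:356
Giant step factor: 124^(-20) ≡ 337 (mod 389).
Scan 166·337^i mod 389 for i = 0, 1, …:
  i=0: 166
Match at i=0, j=18: k = 0·20 + 18 = 18.

18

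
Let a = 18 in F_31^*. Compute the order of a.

15

The order of 18 must divide p − 1 = 30 = 2 · 3 · 5.
Divisors: 1, 2, 3, 5, 6, 10, 15, 30.
Check each in increasing order: 18^1 ≡ 18;  18^2 ≡ 14;  18^3 ≡ 4;  18^5 ≡ 25;  18^6 ≡ 16;  18^10 ≡ 5;  18^15 ≡ 1.
Smallest exponent giving 1 is 15.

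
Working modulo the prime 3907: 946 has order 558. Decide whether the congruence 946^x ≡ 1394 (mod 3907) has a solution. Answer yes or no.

no

1394 ∈ ⟨946⟩ iff 1394^558 ≡ 1 (mod 3907), since |⟨946⟩| = 558.
1394^558 mod 3907 = 2040.
Since 2040 ≠ 1, 1394 does not lie in the subgroup.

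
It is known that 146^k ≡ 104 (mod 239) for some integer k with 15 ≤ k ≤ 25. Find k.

15

Compute 146^15 mod 239 = 104, then multiply by 146 repeatedly:
  146^15=104
Found 104 at exponent 15.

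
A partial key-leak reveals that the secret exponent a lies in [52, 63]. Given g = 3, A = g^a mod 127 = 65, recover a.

Compute 3^52 mod 127 = 120, then multiply by 3 repeatedly:
  3^52=120  3^53=106  3^54=64  3^55=65
Found 65 at exponent 55.

55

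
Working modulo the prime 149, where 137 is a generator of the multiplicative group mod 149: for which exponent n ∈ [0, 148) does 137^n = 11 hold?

Baby-step giant-step with m = ceil(sqrt(148)) = 13.
Baby table (137^j mod 149 for j=0..12):
  0:1  1:137  2:144  3:60  4:25  5:147  6:24  7:10
  8:29  9:99  10:4  11:101  12:129
Giant step factor: 137^(-13) ≡ 131 (mod 149).
Scan 11·131^i mod 149 for i = 0, 1, …:
  i=0: 11   i=1: 100   i=2: 137
Match at i=2, j=1: n = 2·13 + 1 = 27.

27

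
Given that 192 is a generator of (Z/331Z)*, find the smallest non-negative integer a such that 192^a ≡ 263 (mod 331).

63

Baby-step giant-step with m = ceil(sqrt(330)) = 19.
Baby table (192^j mod 331 for j=0..18):
  0:1  1:192  2:123  3:115  4:234  5:243  6:316  7:99
  8:141  9:261  10:131  11:327  12:225  13:170  14:202  15:57
  16:21  17:60  18:266
Giant step factor: 192^(-19) ≡ 152 (mod 331).
Scan 263·152^i mod 331 for i = 0, 1, …:
  i=0: 263   i=1: 256   i=2: 185   i=3: 316
Match at i=3, j=6: a = 3·19 + 6 = 63.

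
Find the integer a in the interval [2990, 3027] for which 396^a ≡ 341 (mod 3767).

Compute 396^2990 mod 3767 = 95, then multiply by 396 repeatedly:
  396^2990=95  396^2991=3717  396^2992=2802  396^2993=2094  396^2994=484
  396^2995=3314  396^2996=1428  396^2997=438  396^2998=166  396^2999=1697
  396^3000=1486  396^3001=804  396^3002=1956  396^3003=2341  396^3004=354
  396^3005=805  396^3006=2352  396^3007=943  396^3008=495  396^3009=136
  396^3010=1118  396^3011=1989  396^3012=341
Found 341 at exponent 3012.

3012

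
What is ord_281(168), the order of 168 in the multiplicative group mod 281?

56

The order of 168 must divide p − 1 = 280 = 2^3 · 5 · 7.
Divisors: 1, 2, 4, 5, 7, 8, 10, 14, 20, 28, 35, 40, 56, 70, 140, 280.
Check each in increasing order: 168^1 ≡ 168;  168^2 ≡ 124;  168^4 ≡ 202;  168^5 ≡ 216;  168^7 ≡ 89;  168^8 ≡ 59;  168^10 ≡ 10;  168^14 ≡ 53;  168^20 ≡ 100;  168^28 ≡ 280;  168^35 ≡ 192;  168^40 ≡ 165;  168^56 ≡ 1.
Smallest exponent giving 1 is 56.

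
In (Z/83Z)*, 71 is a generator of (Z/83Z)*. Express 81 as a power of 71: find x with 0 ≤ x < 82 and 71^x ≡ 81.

Baby-step giant-step with m = ceil(sqrt(82)) = 10.
Baby table (71^j mod 83 for j=0..9):
  0:1  1:71  2:61  3:15  4:69  5:2  6:59  7:39
  8:30  9:55
Giant step factor: 71^(-10) ≡ 21 (mod 83).
Scan 81·21^i mod 83 for i = 0, 1, …:
  i=0: 81   i=1: 41   i=2: 31   i=3: 70
  i=4: 59
Match at i=4, j=6: x = 4·10 + 6 = 46.

46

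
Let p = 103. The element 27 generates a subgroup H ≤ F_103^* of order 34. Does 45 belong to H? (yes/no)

no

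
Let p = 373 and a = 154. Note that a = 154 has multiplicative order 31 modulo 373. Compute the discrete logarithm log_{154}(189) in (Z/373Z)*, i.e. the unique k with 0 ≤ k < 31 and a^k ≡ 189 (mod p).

23

Successive powers of 154 modulo 373:
  154^0=1  154^1=154  154^2=217  154^3=221  154^4=91  154^5=213
  154^6=351  154^7=342  154^8=75  154^9=360  154^10=236  154^11=163
  154^12=111  154^13=309  154^14=215  154^15=286  154^16=30  154^17=144
  154^18=169  154^19=289  154^20=119  154^21=49  154^22=86  154^23=189
So 154^23 ≡ 189 (mod 373), giving k = 23.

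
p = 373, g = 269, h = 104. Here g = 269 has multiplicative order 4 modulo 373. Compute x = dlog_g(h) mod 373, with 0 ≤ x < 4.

3

Successive powers of 269 modulo 373:
  269^0=1  269^1=269  269^2=372  269^3=104
So 269^3 ≡ 104 (mod 373), giving x = 3.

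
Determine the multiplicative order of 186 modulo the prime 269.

The order of 186 must divide p − 1 = 268 = 2^2 · 67.
Divisors: 1, 2, 4, 67, 134, 268.
Check each in increasing order: 186^1 ≡ 186;  186^2 ≡ 164;  186^4 ≡ 265;  186^67 ≡ 187;  186^134 ≡ 268;  186^268 ≡ 1.
Smallest exponent giving 1 is 268.

268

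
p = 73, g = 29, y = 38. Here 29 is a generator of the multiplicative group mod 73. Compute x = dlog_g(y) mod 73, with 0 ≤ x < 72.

2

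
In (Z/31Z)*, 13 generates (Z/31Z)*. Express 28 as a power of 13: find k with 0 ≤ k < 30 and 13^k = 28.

26

Successive powers of 13 modulo 31:
  13^0=1  13^1=13  13^2=14  13^3=27  13^4=10  13^5=6
  13^6=16  13^7=22  13^8=7  13^9=29  13^10=5  13^11=3
  13^12=8  13^13=11  13^14=19  13^15=30  13^16=18  13^17=17
  13^18=4  13^19=21  13^20=25  13^21=15  13^22=9  13^23=24
  13^24=2  13^25=26  13^26=28
So 13^26 ≡ 28 (mod 31), giving k = 26.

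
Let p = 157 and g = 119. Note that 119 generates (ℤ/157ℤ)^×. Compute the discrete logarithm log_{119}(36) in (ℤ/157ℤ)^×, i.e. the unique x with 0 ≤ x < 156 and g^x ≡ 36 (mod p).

110

Baby-step giant-step with m = ceil(sqrt(156)) = 13.
Baby table (119^j mod 157 for j=0..12):
  0:1  1:119  2:31  3:78  4:19  5:63  6:118  7:69
  8:47  9:98  10:44  11:55  12:108
Giant step factor: 119^(-13) ≡ 107 (mod 157).
Scan 36·107^i mod 157 for i = 0, 1, …:
  i=0: 36   i=1: 84   i=2: 39   i=3: 91
  i=4: 3   i=5: 7   i=6: 121   i=7: 73
  i=8: 118
Match at i=8, j=6: x = 8·13 + 6 = 110.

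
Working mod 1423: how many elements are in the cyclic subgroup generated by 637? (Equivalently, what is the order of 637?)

1422

The order of 637 must divide p − 1 = 1422 = 2 · 3^2 · 79.
Divisors: 1, 2, 3, 6, 9, 18, 79, 158, 237, 474, 711, 1422.
Check each in increasing order: 637^1 ≡ 637;  637^2 ≡ 214;  637^3 ≡ 1133;  637^6 ≡ 143;  637^9 ≡ 1220;  637^18 ≡ 1365;  637^79 ≡ 970;  637^158 ≡ 297;  637^237 ≡ 644;  637^474 ≡ 643;  637^711 ≡ 1422;  637^1422 ≡ 1.
Smallest exponent giving 1 is 1422.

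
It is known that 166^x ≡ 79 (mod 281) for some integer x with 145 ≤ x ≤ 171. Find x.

Compute 166^145 mod 281 = 168, then multiply by 166 repeatedly:
  166^145=168  166^146=69  166^147=214  166^148=118  166^149=199
  166^150=157  166^151=210  166^152=16  166^153=127  166^154=7
  166^155=38  166^156=126  166^157=122  166^158=20  166^159=229
  166^160=79
Found 79 at exponent 160.

160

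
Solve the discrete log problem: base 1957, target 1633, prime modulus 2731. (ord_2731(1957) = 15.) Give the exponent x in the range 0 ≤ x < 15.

6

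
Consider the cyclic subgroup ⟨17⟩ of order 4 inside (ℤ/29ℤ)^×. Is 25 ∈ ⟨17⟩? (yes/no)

no

25 ∈ ⟨17⟩ iff 25^4 ≡ 1 (mod 29), since |⟨17⟩| = 4.
25^4 mod 29 = 24.
Since 24 ≠ 1, 25 does not lie in the subgroup.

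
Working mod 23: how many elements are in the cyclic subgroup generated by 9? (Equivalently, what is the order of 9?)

The order of 9 must divide p − 1 = 22 = 2 · 11.
Divisors: 1, 2, 11, 22.
Check each in increasing order: 9^1 ≡ 9;  9^2 ≡ 12;  9^11 ≡ 1.
Smallest exponent giving 1 is 11.

11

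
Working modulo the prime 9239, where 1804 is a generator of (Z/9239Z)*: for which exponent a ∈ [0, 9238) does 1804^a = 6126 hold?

Baby-step giant-step with m = ceil(sqrt(9238)) = 97.
Baby table (1804^j mod 9239 for j=0..96):
  0:1  1:1804  2:2288  3:6958  4:5670  5:1107  6:1404  7:1330
  8:6419  9:3409  10:5901  11:2076  12:3309  13:1042  14:4251  15:434
  16:6860  17:4419  18:7858  19:3206  20:10  21:8801  22:4402  23:4907
  24:1266  25:1831  26:4801  27:4061  28:8756  29:6373  30:3576  31:2282
  32:5373  33:1181  34:5554  35:4340  36:3927  37:7234  38:4668  39:4343
  40:100  41:4859  42:7064  43:2875  44:3421  45:9071  46:1815  47:3654
  48:4409  49:8296  50:8043  51:4342  52:7535  53:2571  54:106  55:6444
  56:2314  57:7667  58:485  59:6474  60:1000  61:2395  62:5967  63:1033
  64:6493  65:7559  66:8911  67:8823  68:7134  69:9048  70:6518  71:6464
  72:1438  73:7232  74:1060  75:9006  76:4662  77:2758  78:4850  79:67
  80:761  81:5472  82:4236  83:1091  84:257  85:1678  86:5959  87:5079
  88:6667  89:7329  90:507  91:9206  92:5141  93:7647  94:1361  95:6909
  96:425
Giant step factor: 1804^(-97) ≡ 1079 (mod 9239).
Scan 6126·1079^i mod 9239 for i = 0, 1, …:
  i=0: 6126   i=1: 4069   i=2: 1926   i=3: 8618
  i=4: 4388   i=5: 4284   i=6: 2936   i=7: 8206
  i=8: 3312   i=9: 7394     …   i=54: 7471
  i=55: 4801
Match at i=55, j=26: a = 55·97 + 26 = 5361.

5361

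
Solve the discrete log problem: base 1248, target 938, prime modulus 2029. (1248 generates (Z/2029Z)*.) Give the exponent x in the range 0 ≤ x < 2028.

Baby-step giant-step with m = ceil(sqrt(2028)) = 46.
Baby table (1248^j mod 2029 for j=0..45):
  0:1  1:1248  2:1261  3:1253  4:1414  5:1471  6:1592  7:425
  8:831  9:269  10:927  11:366  12:243  13:943  14:44  15:129
  16:701  17:349  18:1346  19:1825  20:1062  21:439  22:42  23:1691
  24:208  25:1901  26:547  27:912  28:1936  29:1618  30:409  31:1153
  32:383  33:1169  34:61  35:1055  36:1848  37:1360  38:1036  39:455
  40:1749  41:1577  42:1995  43:177  44:1764  45:7
Giant step factor: 1248^(-46) ≡ 36 (mod 2029).
Scan 938·36^i mod 2029 for i = 0, 1, …:
  i=0: 938   i=1: 1304   i=2: 277   i=3: 1856
  i=4: 1888   i=5: 1011   i=6: 1903   i=7: 1551
  i=8: 1053   i=9: 1386     …   i=36: 601
  i=37: 1346
Match at i=37, j=18: x = 37·46 + 18 = 1720.

1720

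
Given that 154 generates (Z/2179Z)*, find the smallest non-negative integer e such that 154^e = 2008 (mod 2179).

1097

Baby-step giant-step with m = ceil(sqrt(2178)) = 47.
Baby table (154^j mod 2179 for j=0..46):
  0:1  1:154  2:1926  3:260  4:818  5:1769  6:51  7:1317
  8:171  9:186  10:317  11:880  12:422  13:1797  14:5  15:770
  16:914  17:1300  18:1911  19:129  20:255  21:48  22:855  23:930
  24:1585  25:42  26:2110  27:269  28:25  29:1671  30:212  31:2142
  32:839  33:645  34:1275  35:240  36:2096  37:292  38:1388  39:210
  40:1834  41:1345  42:125  43:1818  44:1060  45:1994  46:2016
Giant step factor: 154^(-47) ≡ 1102 (mod 2179).
Scan 2008·1102^i mod 2179 for i = 0, 1, …:
  i=0: 2008   i=1: 1131   i=2: 2153   i=3: 1854
  i=4: 1385   i=5: 970   i=6: 1230   i=7: 122
  i=8: 1525   i=9: 541     …   i=22: 1642
  i=23: 914
Match at i=23, j=16: e = 23·47 + 16 = 1097.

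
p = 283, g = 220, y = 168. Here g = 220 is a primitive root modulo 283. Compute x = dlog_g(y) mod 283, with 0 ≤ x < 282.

Baby-step giant-step with m = ceil(sqrt(282)) = 17.
Baby table (220^j mod 283 for j=0..16):
  0:1  1:220  2:7  3:125  4:49  5:26  6:60  7:182
  8:137  9:142  10:110  11:145  12:204  13:166  14:13  15:30
  16:91
Giant step factor: 220^(-17) ≡ 31 (mod 283).
Scan 168·31^i mod 283 for i = 0, 1, …:
  i=0: 168   i=1: 114   i=2: 138   i=3: 33
  i=4: 174   i=5: 17   i=6: 244   i=7: 206
  i=8: 160   i=9: 149   i=10: 91
Match at i=10, j=16: x = 10·17 + 16 = 186.

186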